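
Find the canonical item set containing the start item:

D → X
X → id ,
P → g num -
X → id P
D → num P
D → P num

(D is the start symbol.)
{ [D → . P num], [D → . X], [D → . num P], [D' → . D], [P → . g num -], [X → . id ,], [X → . id P] }

First, augment the grammar with D' → D
I₀ = CLOSURE({ [D' → . D] }):
  [D' → . D] has the dot before D: add [D → . X], [D → . num P], [D → . P num]
  [D → . X] has the dot before X: add [X → . id ,], [X → . id P]
  [D → . P num] has the dot before P: add [P → . g num -]
No further items can be added.

I₀ = { [D → . P num], [D → . X], [D → . num P], [D' → . D], [P → . g num -], [X → . id ,], [X → . id P] }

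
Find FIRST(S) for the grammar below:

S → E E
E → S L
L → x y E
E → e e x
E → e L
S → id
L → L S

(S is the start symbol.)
{ 'e', 'id' }

FIRST sets of the other non-terminals involved (by the same procedure, iterated to a fixed point):
  FIRST(E) = { 'e', 'id' }

From S → E E:
  - E is a non-terminal: add FIRST(E) \ {ε} = { 'e', 'id' }
    E is not nullable, so stop
From S → id:
  - id is a terminal: add 'id' and stop

Collecting: FIRST(S) = { 'e', 'id' }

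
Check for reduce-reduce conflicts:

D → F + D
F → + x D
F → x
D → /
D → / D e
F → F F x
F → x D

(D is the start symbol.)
Yes — I9: [F → F F x .] vs [F → x .]; I12: [F → + x D .] vs [F → x D .]

A reduce-reduce conflict occurs when an LR(0) state has two complete items [A → α .] and [B → β .] — both call for a reduction, and with no lookahead the parser cannot choose between them.

Augment with D' → D and build the canonical LR(0) collection (I0 = CLOSURE({[D' → . D]}), then GOTO on every symbol after a dot until no new states appear). It has 17 states:
  I0: { [D → . / D e], [D → . /], [D → . F + D], [D' → . D], [F → . + x D], [F → . F F x], [F → . x D], [F → . x] }  — shift
  I1: { [F → + . x D] }  — shift
  I2: { [D → . / D e], [D → . /], [D → . F + D], [D → / . D e], [D → / .], [F → . + x D], [F → . F F x], [F → . x D], [F → . x] }  — shift, reduce
  I3: { [D' → D .] }  — accept
  I4: { [D → F . + D], [F → . + x D], [F → . F F x], [F → . x D], [F → . x], [F → F . F x] }  — shift
  I5: { [D → . / D e], [D → . /], [D → . F + D], [F → . + x D], [F → . F F x], [F → . x D], [F → . x], [F → x . D], [F → x .] }  — shift, reduce
  I6: { [F → x D .] }  — reduce
  I7: { [D → . / D e], [D → . /], [D → . F + D], [D → F + . D], [F → + . x D], [F → . + x D], [F → . F F x], [F → . x D], [F → . x] }  — shift
  I8: { [F → . + x D], [F → . F F x], [F → . x D], [F → . x], [F → F . F x], [F → F F . x] }  — shift
  I9: { [D → . / D e], [D → . /], [D → . F + D], [F → . + x D], [F → . F F x], [F → . x D], [F → . x], [F → F F x .], [F → x . D], [F → x .] }  — shift, 2 reduces
  I10: { [D → F + D .] }  — reduce
  I11: { [D → . / D e], [D → . /], [D → . F + D], [F → + x . D], [F → . + x D], [F → . F F x], [F → . x D], [F → . x], [F → x . D], [F → x .] }  — shift, reduce
  I12: { [F → + x D .], [F → x D .] }  — 2 reduces
  I13: { [D → / D . e] }  — shift
  I14: { [D → / D e .] }  — reduce
  I15: { [D → . / D e], [D → . /], [D → . F + D], [F → + x . D], [F → . + x D], [F → . F F x], [F → . x D], [F → . x] }  — shift
  I16: { [F → + x D .] }  — reduce

I9 contains complete items [F → F F x .], [F → x .] — reduce-reduce conflict.
I12 contains complete items [F → + x D .], [F → x D .] — reduce-reduce conflict.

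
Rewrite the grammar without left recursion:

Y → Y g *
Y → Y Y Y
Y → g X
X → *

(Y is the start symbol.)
Y → g X Y'
Y' → g * Y'
Y' → Y Y Y'
Y' → ε
X → *

Y is directly left-recursive. The standard transformation for
  A → A α₁ | ... | A α_m | β₁ | ... | β_n
is
  A  → β₁ A' | ... | β_n A'
  A' → α₁ A' | ... | α_m A' | ε

Y → g X becomes Y → g X Y'
Y → Y g * becomes Y' → g * Y'
Y → Y Y Y becomes Y' → Y Y Y'
Add Y' → ε

Productions for other non-terminals are unchanged:
  X → *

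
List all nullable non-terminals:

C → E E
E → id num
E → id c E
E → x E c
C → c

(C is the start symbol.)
A non-terminal is nullable if it can derive ε (the empty string): either it has an ε-production, or it has a production whose right-hand side consists entirely of nullable non-terminals.

There are no ε-productions, so no non-terminal can derive ε.
No non-terminals are nullable.

Answer: None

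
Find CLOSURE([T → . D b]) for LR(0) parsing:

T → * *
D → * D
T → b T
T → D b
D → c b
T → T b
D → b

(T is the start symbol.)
{ [D → . * D], [D → . b], [D → . c b], [T → . D b] }

To compute CLOSURE, for each item [A → α.Bβ] where B is a non-terminal, add [B → .γ] for all productions B → γ; repeat for the newly added items until nothing changes.

Start with: [T → . D b]
  [T → . D b] has the dot before D: add [D → . * D], [D → . c b], [D → . b]
No further items can be added.

CLOSURE = { [D → . * D], [D → . b], [D → . c b], [T → . D b] }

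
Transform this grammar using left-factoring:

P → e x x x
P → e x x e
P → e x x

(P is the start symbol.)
Left-factoring transforms A → αβ₁ | αβ₂ into A → αA' and A' → β₁ | β₂
(α is the longest common prefix among the alternatives). Repeat until
no nonterminal has two alternatives with a common prefix.

Round 1: P has alternatives sharing prefix 'e x x'. Introduce P': P → e x x P'
  Add: P' → x
  Add: P' → e
  Add: P' → ε

No remaining common prefixes — done.

Resulting grammar:
P → e x x P'
P' → x
P' → e
P' → ε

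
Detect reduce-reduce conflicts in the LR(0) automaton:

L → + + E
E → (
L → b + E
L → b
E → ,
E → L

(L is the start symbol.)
No reduce-reduce conflicts

Augment with L' → L and build the canonical LR(0) collection (I0 = CLOSURE({[L' → . L]}), then GOTO on every symbol after a dot until no new states appear). It has 11 states:
  I0: { [L → . + + E], [L → . b + E], [L → . b], [L' → . L] }  — shift
  I1: { [L → + . + E] }  — shift
  I2: { [L' → L .] }  — accept
  I3: { [L → b . + E], [L → b .] }  — shift, reduce
  I4: { [E → . (], [E → . ,], [E → . L], [L → . + + E], [L → . b + E], [L → . b], [L → b + . E] }  — shift
  I5: { [E → ( .] }  — reduce
  I6: { [E → , .] }  — reduce
  I7: { [L → b + E .] }  — reduce
  I8: { [E → L .] }  — reduce
  I9: { [E → . (], [E → . ,], [E → . L], [L → + + . E], [L → . + + E], [L → . b + E], [L → . b] }  — shift
  I10: { [L → + + E .] }  — reduce

No state contains more than one complete item.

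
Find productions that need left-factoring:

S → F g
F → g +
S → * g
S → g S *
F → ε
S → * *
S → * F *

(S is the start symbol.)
Left-factoring is needed when two productions for the same non-terminal
share a common prefix on the right-hand side.

Productions for S:
  S → F g
  S → * g
  S → g S *
  S → * *
  S → * F *
Productions for F:
  F → g +
  F → ε

Found common prefix '*' in productions for S

Answer: Yes, S has productions with common prefix '*'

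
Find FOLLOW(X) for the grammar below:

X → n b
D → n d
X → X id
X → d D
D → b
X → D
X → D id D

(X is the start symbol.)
To compute FOLLOW(X), find every occurrence of X on a right-hand side N → α X β: add FIRST(β) \ {ε}, and if β is empty or nullable also add FOLLOW(N). Iterate to a fixed point.

X is the start symbol, so $ ∈ FOLLOW(X).
In X → X id: X is followed by id, add FIRST(id) \ {ε} = { 'id' }

Taking the union: FOLLOW(X) = { $, 'id' }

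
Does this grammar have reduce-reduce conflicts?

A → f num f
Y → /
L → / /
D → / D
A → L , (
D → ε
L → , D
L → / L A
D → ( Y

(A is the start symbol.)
No reduce-reduce conflicts

Augment with A' → A and build the canonical LR(0) collection (I0 = CLOSURE({[A' → . A]}), then GOTO on every symbol after a dot until no new states appear). It has 19 states:
  I0: { [A → . L , (], [A → . f num f], [A' → . A], [L → . , D], [L → . / /], [L → . / L A] }  — shift
  I1: { [D → . ( Y], [D → . / D], [D → .], [L → , . D] }  — shift, reduce
  I2: { [L → . , D], [L → . / /], [L → . / L A], [L → / . /], [L → / . L A] }  — shift
  I3: { [A' → A .] }  — accept
  I4: { [A → L . , (] }  — shift
  I5: { [A → f . num f] }  — shift
  I6: { [A → f num . f] }  — shift
  I7: { [A → f num f .] }  — reduce
  I8: { [A → L , . (] }  — shift
  I9: { [A → L , ( .] }  — reduce
  I10: { [L → . , D], [L → . / /], [L → . / L A], [L → / . /], [L → / . L A], [L → / / .] }  — shift, reduce
  I11: { [A → . L , (], [A → . f num f], [L → . , D], [L → . / /], [L → . / L A], [L → / L . A] }  — shift
  I12: { [L → / L A .] }  — reduce
  I13: { [D → ( . Y], [Y → . /] }  — shift
  I14: { [D → . ( Y], [D → . / D], [D → .], [D → / . D] }  — shift, reduce
  I15: { [L → , D .] }  — reduce
  I16: { [D → / D .] }  — reduce
  I17: { [Y → / .] }  — reduce
  I18: { [D → ( Y .] }  — reduce

No state contains more than one complete item.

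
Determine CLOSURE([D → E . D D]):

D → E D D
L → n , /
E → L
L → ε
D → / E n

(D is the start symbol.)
{ [D → . / E n], [D → . E D D], [D → E . D D], [E → . L], [L → . n , /], [L → .] }

Start with: [D → E . D D]
  [D → E . D D] has the dot before D: add [D → . E D D], [D → . / E n]
  [D → . E D D] has the dot before E: add [E → . L]
  [E → . L] has the dot before L: add [L → . n , /], [L → .]
No further items can be added.

CLOSURE = { [D → . / E n], [D → . E D D], [D → E . D D], [E → . L], [L → . n , /], [L → .] }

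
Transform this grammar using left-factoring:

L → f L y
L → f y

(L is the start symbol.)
L → f L'
L' → L y
L' → y

Left-factoring transforms A → αβ₁ | αβ₂ into A → αA' and A' → β₁ | β₂
(α is the longest common prefix among the alternatives). Repeat until
no nonterminal has two alternatives with a common prefix.

Round 1: L has alternatives sharing prefix 'f'. Introduce L': L → f L'
  Add: L' → L y
  Add: L' → y

No remaining common prefixes — done.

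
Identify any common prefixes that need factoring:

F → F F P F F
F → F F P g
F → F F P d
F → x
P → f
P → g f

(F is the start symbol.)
Yes, F has productions with common prefix 'F F P'

Left-factoring is needed when two productions for the same non-terminal
share a common prefix on the right-hand side.

Productions for F:
  F → F F P F F
  F → F F P g
  F → F F P d
  F → x
Productions for P:
  P → f
  P → g f

Found common prefix 'F F P' in productions for F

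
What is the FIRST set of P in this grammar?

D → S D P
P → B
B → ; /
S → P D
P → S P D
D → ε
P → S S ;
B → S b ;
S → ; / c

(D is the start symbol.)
{ ';' }

To compute FIRST(P), examine every production with P on the left-hand side, reading each right-hand side left to right until a non-nullable symbol is reached.

FIRST sets of the other non-terminals involved (by the same procedure, iterated to a fixed point):
  FIRST(B) = { ';' }
  FIRST(S) = { ';' }

From P → B:
  - B is a non-terminal: add FIRST(B) \ {ε} = { ';' }
    B is not nullable, so stop
From P → S P D:
  - S is a non-terminal: add FIRST(S) \ {ε} = { ';' }
    S is not nullable, so stop
From P → S S ;:
  - S is a non-terminal: add FIRST(S) \ {ε} = { ';' }
    S is not nullable, so stop

Collecting: FIRST(P) = { ';' }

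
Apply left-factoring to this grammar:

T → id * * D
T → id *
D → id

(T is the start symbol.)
T → id * T'
T' → * D
T' → ε
D → id

Left-factoring transforms A → αβ₁ | αβ₂ into A → αA' and A' → β₁ | β₂
(α is the longest common prefix among the alternatives). Repeat until
no nonterminal has two alternatives with a common prefix.

Round 1: T has alternatives sharing prefix 'id *'. Introduce T': T → id * T'
  Add: T' → * D
  Add: T' → ε

No remaining common prefixes — done.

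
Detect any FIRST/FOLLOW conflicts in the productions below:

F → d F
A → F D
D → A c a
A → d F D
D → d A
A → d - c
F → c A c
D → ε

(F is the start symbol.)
Yes. D → A c a with FOLLOW(D) on { 'c' }

Nullable non-terminals: D.
FIRST sets used below: FIRST(A) = { 'c', 'd' }

D: nullable alternative(s) D → ε; FOLLOW(D) = { 'c' }
  D → A c a: FIRST \ {ε} = { 'c', 'd' } — overlaps FOLLOW(D) on { 'c' }: CONFLICT
  D → d A: FIRST \ {ε} = { 'd' } — disjoint from FOLLOW(D)
  D → ε: FIRST \ {ε} = { } — this is the only nullable alternative, skip

A, F have no nullable alternative, so no FIRST/FOLLOW check is needed there.

So the grammar has 1 FIRST/FOLLOW conflict (marked CONFLICT above).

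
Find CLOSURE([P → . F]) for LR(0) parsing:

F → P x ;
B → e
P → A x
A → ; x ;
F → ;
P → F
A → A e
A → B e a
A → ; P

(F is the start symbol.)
{ [A → . ; P], [A → . ; x ;], [A → . A e], [A → . B e a], [B → . e], [F → . ;], [F → . P x ;], [P → . A x], [P → . F] }

To compute CLOSURE, for each item [A → α.Bβ] where B is a non-terminal, add [B → .γ] for all productions B → γ; repeat for the newly added items until nothing changes.

Start with: [P → . F]
  [P → . F] has the dot before F: add [F → . P x ;], [F → . ;]
  [F → . P x ;] has the dot before P: add [P → . A x]
  [P → . A x] has the dot before A: add [A → . ; x ;], [A → . A e], [A → . B e a], [A → . ; P]
  [A → . B e a] has the dot before B: add [B → . e]
No further items can be added.

CLOSURE = { [A → . ; P], [A → . ; x ;], [A → . A e], [A → . B e a], [B → . e], [F → . ;], [F → . P x ;], [P → . A x], [P → . F] }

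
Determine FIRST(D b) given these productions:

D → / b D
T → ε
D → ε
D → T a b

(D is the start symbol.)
{ '/', 'a', 'b' }

FIRST sets of the non-terminals involved (from the grammar, by fixed-point iteration):
  FIRST(D) = { '/', 'a', ε }

To compute FIRST(D b), process the symbols left to right:
Symbol D is a non-terminal. Add FIRST(D) \ {ε} = { '/', 'a' }
D is nullable (ε ∈ FIRST(D)), continue to the next symbol.
Symbol b is a terminal. Add 'b' and stop.
FIRST(D b) = { '/', 'a', 'b' }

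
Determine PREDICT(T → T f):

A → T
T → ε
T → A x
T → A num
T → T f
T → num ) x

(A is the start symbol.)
PREDICT(T → T f) = (FIRST(RHS) \ {ε}) ∪ (FOLLOW(T) if ε ∈ FIRST(RHS), i.e. RHS ⇒* ε)
FIRST(T) = { 'f', 'num', 'x', ε }
FIRST(T f) = { 'f', 'num', 'x' }
ε ∉ FIRST(T f), so FOLLOW(T) is not added.
PREDICT(T → T f) = { 'f', 'num', 'x' }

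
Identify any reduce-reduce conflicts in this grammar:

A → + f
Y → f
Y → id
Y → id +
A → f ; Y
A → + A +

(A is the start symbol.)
Augment with A' → A and build the canonical LR(0) collection (I0 = CLOSURE({[A' → . A]}), then GOTO on every symbol after a dot until no new states appear). It has 12 states:
  I0: { [A → . + A +], [A → . + f], [A → . f ; Y], [A' → . A] }  — shift
  I1: { [A → + . A +], [A → + . f], [A → . + A +], [A → . + f], [A → . f ; Y] }  — shift
  I2: { [A' → A .] }  — accept
  I3: { [A → f . ; Y] }  — shift
  I4: { [A → f ; . Y], [Y → . f], [Y → . id +], [Y → . id] }  — shift
  I5: { [A → f ; Y .] }  — reduce
  I6: { [Y → f .] }  — reduce
  I7: { [Y → id . +], [Y → id .] }  — shift, reduce
  I8: { [Y → id + .] }  — reduce
  I9: { [A → + A . +] }  — shift
  I10: { [A → + f .], [A → f . ; Y] }  — shift, reduce
  I11: { [A → + A + .] }  — reduce

No state contains more than one complete item.

Answer: No reduce-reduce conflicts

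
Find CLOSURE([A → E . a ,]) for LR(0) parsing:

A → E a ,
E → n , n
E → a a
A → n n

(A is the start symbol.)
{ [A → E . a ,] }

To compute CLOSURE, for each item [A → α.Bβ] where B is a non-terminal, add [B → .γ] for all productions B → γ; repeat for the newly added items until nothing changes.

Start with: [A → E . a ,]
The dot precedes the terminal a, so nothing is added.

CLOSURE = { [A → E . a ,] }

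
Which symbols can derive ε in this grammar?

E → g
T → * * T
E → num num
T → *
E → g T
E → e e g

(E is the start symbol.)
There are no ε-productions, so no non-terminal can derive ε.
No non-terminals are nullable.

Answer: None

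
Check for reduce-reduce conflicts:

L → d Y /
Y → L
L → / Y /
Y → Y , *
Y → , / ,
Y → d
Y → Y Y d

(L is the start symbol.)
Yes — I11: [Y → Y Y d .] vs [Y → d .]

A reduce-reduce conflict occurs when an LR(0) state has two complete items [A → α .] and [B → β .] — both call for a reduction, and with no lookahead the parser cannot choose between them.

Augment with L' → L and build the canonical LR(0) collection (I0 = CLOSURE({[L' → . L]}), then GOTO on every symbol after a dot until no new states appear). It has 17 states:
  I0: { [L → . / Y /], [L → . d Y /], [L' → . L] }  — shift
  I1: { [L → . / Y /], [L → . d Y /], [L → / . Y /], [Y → . , / ,], [Y → . L], [Y → . Y , *], [Y → . Y Y d], [Y → . d] }  — shift
  I2: { [L' → L .] }  — accept
  I3: { [L → . / Y /], [L → . d Y /], [L → d . Y /], [Y → . , / ,], [Y → . L], [Y → . Y , *], [Y → . Y Y d], [Y → . d] }  — shift
  I4: { [Y → , . / ,] }  — shift
  I5: { [Y → L .] }  — reduce
  I6: { [L → . / Y /], [L → . d Y /], [L → d Y . /], [Y → . , / ,], [Y → . L], [Y → . Y , *], [Y → . Y Y d], [Y → . d], [Y → Y . , *], [Y → Y . Y d] }  — shift
  I7: { [L → . / Y /], [L → . d Y /], [L → d . Y /], [Y → . , / ,], [Y → . L], [Y → . Y , *], [Y → . Y Y d], [Y → . d], [Y → d .] }  — shift, reduce
  I8: { [Y → , . / ,], [Y → Y , . *] }  — shift
  I9: { [L → . / Y /], [L → . d Y /], [L → / . Y /], [L → d Y / .], [Y → . , / ,], [Y → . L], [Y → . Y , *], [Y → . Y Y d], [Y → . d] }  — shift, reduce
  I10: { [L → . / Y /], [L → . d Y /], [Y → . , / ,], [Y → . L], [Y → . Y , *], [Y → . Y Y d], [Y → . d], [Y → Y . , *], [Y → Y . Y d], [Y → Y Y . d] }  — shift
  I11: { [L → . / Y /], [L → . d Y /], [L → d . Y /], [Y → . , / ,], [Y → . L], [Y → . Y , *], [Y → . Y Y d], [Y → . d], [Y → Y Y d .], [Y → d .] }  — shift, 2 reduces
  I12: { [L → . / Y /], [L → . d Y /], [L → / Y . /], [Y → . , / ,], [Y → . L], [Y → . Y , *], [Y → . Y Y d], [Y → . d], [Y → Y . , *], [Y → Y . Y d] }  — shift
  I13: { [L → . / Y /], [L → . d Y /], [L → / . Y /], [L → / Y / .], [Y → . , / ,], [Y → . L], [Y → . Y , *], [Y → . Y Y d], [Y → . d] }  — shift, reduce
  I14: { [Y → Y , * .] }  — reduce
  I15: { [Y → , / . ,] }  — shift
  I16: { [Y → , / , .] }  — reduce

I11 contains complete items [Y → Y Y d .], [Y → d .] — reduce-reduce conflict.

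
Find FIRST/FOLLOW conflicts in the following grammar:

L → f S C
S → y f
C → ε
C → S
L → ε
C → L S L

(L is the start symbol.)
A FIRST/FOLLOW conflict occurs when a non-terminal N has a nullable alternative N → β (β ⇒* ε) and another alternative N → α with FIRST(α) ∩ FOLLOW(N) ≠ ∅: on such a lookahead the parser cannot decide between expanding α and letting N vanish via β.

Nullable non-terminals: C, L.
FIRST sets used below: FIRST(S) = { 'y' }, FIRST(L) = { 'f', ε }

C: nullable alternative(s) C → ε; FOLLOW(C) = { $, 'y' }
  C → ε: FIRST \ {ε} = { } — this is the only nullable alternative, skip
  C → S: FIRST \ {ε} = { 'y' } — overlaps FOLLOW(C) on { 'y' }: CONFLICT
  C → L S L: FIRST \ {ε} = { 'f', 'y' } — overlaps FOLLOW(C) on { 'y' }: CONFLICT

L: nullable alternative(s) L → ε; FOLLOW(L) = { $, 'y' }
  L → f S C: FIRST \ {ε} = { 'f' } — disjoint from FOLLOW(L)
  L → ε: FIRST \ {ε} = { } — this is the only nullable alternative, skip

S has no nullable alternative, so no FIRST/FOLLOW check is needed there.

So the grammar has 2 FIRST/FOLLOW conflicts (marked CONFLICT above).

Answer: Yes. C → S with FOLLOW(C) on { 'y' }; C → L S L with FOLLOW(C) on { 'y' }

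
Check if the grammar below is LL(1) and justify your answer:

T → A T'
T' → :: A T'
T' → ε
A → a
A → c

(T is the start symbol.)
Yes, the grammar is LL(1).

Relevant sets:
  FOLLOW(T') = { $ }

For T':
  PREDICT(T' → :: A T') = { '::' }
  PREDICT(T' → ε) = { $ }
For A:
  PREDICT(A → a) = { 'a' }
  PREDICT(A → c) = { 'c' }
T has a single production, so nothing to check there.

All predict sets are disjoint. The grammar IS LL(1).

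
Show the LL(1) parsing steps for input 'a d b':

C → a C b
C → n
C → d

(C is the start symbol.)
Stack is shown with the top on the left.

Stack    Input    Action
------------------------
C $      a d b $  output C → a C b
a C b $  a d b $  match 'a'
C b $    d b $    output C → d
d b $    d b $    match 'd'
b $      b $      match 'b'
$        $        accept

The string is accepted.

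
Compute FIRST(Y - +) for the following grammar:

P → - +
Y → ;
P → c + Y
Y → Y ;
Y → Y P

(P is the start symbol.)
FIRST sets of the non-terminals involved (from the grammar, by fixed-point iteration):
  FIRST(Y) = { ';' }

To compute FIRST(Y - +), process the symbols left to right:
Symbol Y is a non-terminal. Add FIRST(Y) \ {ε} = { ';' }
Y is not nullable (ε ∉ FIRST(Y)), so stop here.
FIRST(Y - +) = { ';' }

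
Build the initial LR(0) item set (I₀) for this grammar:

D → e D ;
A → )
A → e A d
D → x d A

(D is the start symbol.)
First, augment the grammar with D' → D
I₀ = CLOSURE({ [D' → . D] }):
  [D' → . D] has the dot before D: add [D → . e D ;], [D → . x d A]
No further items can be added.

I₀ = { [D → . e D ;], [D → . x d A], [D' → . D] }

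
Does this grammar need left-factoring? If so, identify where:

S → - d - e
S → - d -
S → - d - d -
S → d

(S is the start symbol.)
Yes, S has productions with common prefix '- d -'

Left-factoring is needed when two productions for the same non-terminal
share a common prefix on the right-hand side.

Productions for S:
  S → - d - e
  S → - d -
  S → - d - d -
  S → d

Found common prefix '- d -' in productions for S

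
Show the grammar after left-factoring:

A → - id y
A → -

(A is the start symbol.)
Left-factoring transforms A → αβ₁ | αβ₂ into A → αA' and A' → β₁ | β₂
(α is the longest common prefix among the alternatives). Repeat until
no nonterminal has two alternatives with a common prefix.

Round 1: A has alternatives sharing prefix '-'. Introduce A': A → - A'
  Add: A' → id y
  Add: A' → ε

No remaining common prefixes — done.

Resulting grammar:
A → - A'
A' → id y
A' → ε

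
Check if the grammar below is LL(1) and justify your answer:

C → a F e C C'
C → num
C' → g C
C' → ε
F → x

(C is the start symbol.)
A grammar is LL(1) if for each non-terminal N with multiple productions, the predict sets of those productions are pairwise disjoint, where PREDICT(N → α) = (FIRST(α) \ {ε}) ∪ (FOLLOW(N) if α ⇒* ε).

Relevant sets:
  FOLLOW(C') = { $, 'g' }

For C:
  PREDICT(C → a F e C C') = { 'a' }
  PREDICT(C → num) = { 'num' }
For C':
  PREDICT(C' → g C) = { 'g' }
  PREDICT(C' → ε) = { $, 'g' }
F has a single production, so nothing to check there.

Conflict found: Predict set conflict for C': { 'g' }
The grammar is NOT LL(1).

Answer: No. Predict set conflict for C': { 'g' }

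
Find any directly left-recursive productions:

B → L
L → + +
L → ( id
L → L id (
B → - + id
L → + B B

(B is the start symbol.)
Direct left recursion occurs when N → N α for some non-terminal N (the right-hand side begins with the left-hand side itself).

B → L: starts with L
L → + +: starts with '+'
L → ( id: starts with '('
L → L id (: LEFT RECURSIVE (starts with L)
B → - + id: starts with '-'
L → + B B: starts with '+'

The grammar has direct left recursion on: L.

Answer: Yes, L is left-recursive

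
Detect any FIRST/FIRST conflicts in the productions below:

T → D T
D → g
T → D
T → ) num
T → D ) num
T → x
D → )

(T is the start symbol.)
Yes. T → D T / T → D on { ')', 'g' }; T → D T / T → ')' num on { ')' }; T → D T / T → D ')' num on { ')', 'g' }; T → D / T → ')' num on { ')' }; T → D / T → D ')' num on { ')', 'g' }; T → ')' num / T → D ')' num on { ')' }

A FIRST/FIRST conflict occurs when two productions N → α and N → β for the same non-terminal have FIRST(α) ∩ FIRST(β) ≠ ∅ (with ε ∈ FIRST of a nullable right-hand side, so two nullable alternatives also conflict).

FIRST sets of the non-terminals at (or reachable through a nullable prefix from) the front of some alternative:
  FIRST(D) = { ')', 'g' }

Productions for T:
  T → D T: FIRST = { ')', 'g' }
  T → D: FIRST = { ')', 'g' }
  T → ) num: FIRST = { ')' }
  T → D ) num: FIRST = { ')', 'g' }
  T → x: FIRST = { 'x' }
Productions for D:
  D → g: FIRST = { 'g' }
  D → ): FIRST = { ')' }

Conflict for T: T → D T and T → D
  Overlap: { ')', 'g' }
Conflict for T: T → D T and T → ) num
  Overlap: { ')' }
Conflict for T: T → D T and T → D ) num
  Overlap: { ')', 'g' }
Conflict for T: T → D and T → ) num
  Overlap: { ')' }
Conflict for T: T → D and T → D ) num
  Overlap: { ')', 'g' }
Conflict for T: T → ) num and T → D ) num
  Overlap: { ')' }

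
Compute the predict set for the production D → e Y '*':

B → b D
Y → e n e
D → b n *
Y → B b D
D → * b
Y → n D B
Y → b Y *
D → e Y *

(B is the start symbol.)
{ 'e' }

PREDICT(D → e Y '*') = (FIRST(RHS) \ {ε}) ∪ (FOLLOW(D) if ε ∈ FIRST(RHS), i.e. RHS ⇒* ε)
FIRST(e Y '*') = { 'e' }
ε ∉ FIRST(e Y '*'), so FOLLOW(D) is not added.
PREDICT(D → e Y '*') = { 'e' }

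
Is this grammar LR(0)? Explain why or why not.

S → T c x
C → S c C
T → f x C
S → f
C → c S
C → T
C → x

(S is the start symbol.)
Augment with S' → S and build the canonical LR(0) collection (I0 = CLOSURE({[S' → . S]}), then GOTO on every symbol after a dot until no new states appear). It has 15 states:
  I0: { [S → . T c x], [S → . f], [S' → . S], [T → . f x C] }  — shift
  I1: { [S' → S .] }  — accept
  I2: { [S → T . c x] }  — shift
  I3: { [S → f .], [T → f . x C] }  — shift, reduce
  I4: { [C → . S c C], [C → . T], [C → . c S], [C → . x], [S → . T c x], [S → . f], [T → . f x C], [T → f x . C] }  — shift
  I5: { [T → f x C .] }  — reduce
  I6: { [C → S . c C] }  — shift
  I7: { [C → T .], [S → T . c x] }  — shift, reduce
  I8: { [C → c . S], [S → . T c x], [S → . f], [T → . f x C] }  — shift
  I9: { [C → x .] }  — reduce
  I10: { [C → c S .] }  — reduce
  I11: { [S → T c . x] }  — shift
  I12: { [S → T c x .] }  — reduce
  I13: { [C → . S c C], [C → . T], [C → . c S], [C → . x], [C → S c . C], [S → . T c x], [S → . f], [T → . f x C] }  — shift
  I14: { [C → S c C .] }  — reduce

Conflict in state I3:
  Shift-reduce conflict between [S → f .] and [T → f . x C]
So the grammar is NOT LR(0).

Answer: No. Shift-reduce conflict between [S → f .] and [T → f . x C]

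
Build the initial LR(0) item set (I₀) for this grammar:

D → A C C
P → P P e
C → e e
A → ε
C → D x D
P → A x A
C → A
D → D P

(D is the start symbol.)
First, augment the grammar with D' → D
I₀ = CLOSURE({ [D' → . D] }):
  [D' → . D] has the dot before D: add [D → . A C C], [D → . D P]
  [D → . A C C] has the dot before A: add [A → .]
No further items can be added.

I₀ = { [A → .], [D → . A C C], [D → . D P], [D' → . D] }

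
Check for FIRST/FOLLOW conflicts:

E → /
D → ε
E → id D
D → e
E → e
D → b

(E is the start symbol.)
A FIRST/FOLLOW conflict occurs when a non-terminal N has a nullable alternative N → β (β ⇒* ε) and another alternative N → α with FIRST(α) ∩ FOLLOW(N) ≠ ∅: on such a lookahead the parser cannot decide between expanding α and letting N vanish via β.

Nullable non-terminals: D.

D: nullable alternative(s) D → ε; FOLLOW(D) = { $ }
  D → ε: FIRST \ {ε} = { } — this is the only nullable alternative, skip
  D → e: FIRST \ {ε} = { 'e' } — disjoint from FOLLOW(D)
  D → b: FIRST \ {ε} = { 'b' } — disjoint from FOLLOW(D)

E has no nullable alternative, so no FIRST/FOLLOW check is needed there.

No FIRST/FOLLOW conflicts found.

Answer: No FIRST/FOLLOW conflicts.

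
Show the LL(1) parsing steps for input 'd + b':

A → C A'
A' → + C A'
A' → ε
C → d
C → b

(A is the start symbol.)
LL(1) parsing maintains a stack (initially the start symbol over $) and the input. At each step: if the stack top is a terminal, match it against the current input token; if it is a non-terminal N, replace it with the RHS of M[N, lookahead] (the unique production whose predict set contains the lookahead).

Stack is shown with the top on the left.

Stack     Input    Action
-------------------------
A $       d + b $  output A → C A'
C A' $    d + b $  output C → d
d A' $    d + b $  match 'd'
A' $      + b $    output A' → + C A'
+ C A' $  + b $    match '+'
C A' $    b $      output C → b
b A' $    b $      match 'b'
A' $      $        output A' → ε
$         $        accept

The string is accepted.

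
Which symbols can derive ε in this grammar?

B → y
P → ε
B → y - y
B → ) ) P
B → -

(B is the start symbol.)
{ 'P' }

A non-terminal is nullable if it can derive ε (the empty string): either it has an ε-production, or it has a production whose right-hand side consists entirely of nullable non-terminals.

ε-productions: P → ε
So P is immediately nullable.
No further non-terminal can be added: every production for the remaining non-terminals contains a terminal or a non-nullable non-terminal.
Nullable = { 'P' }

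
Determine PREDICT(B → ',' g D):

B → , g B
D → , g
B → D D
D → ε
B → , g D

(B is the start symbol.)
PREDICT(B → ',' g D) = (FIRST(RHS) \ {ε}) ∪ (FOLLOW(B) if ε ∈ FIRST(RHS), i.e. RHS ⇒* ε)
FIRST(',' g D) = { ',' }
ε ∉ FIRST(',' g D), so FOLLOW(B) is not added.
PREDICT(B → ',' g D) = { ',' }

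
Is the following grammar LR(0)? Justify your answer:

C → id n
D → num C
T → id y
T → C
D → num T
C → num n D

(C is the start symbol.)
No. Reduce-reduce conflict: [D → num C .] and [T → C .]

A grammar is LR(0) if no state in the canonical LR(0) collection has:
  - both a shift item (dot before a terminal) and a complete item (shift-reduce conflict), or
  - two or more complete items (reduce-reduce conflict; the accept item [C' → C .] counts as a complete item here).

Augment with C' → C and build the canonical LR(0) collection (I0 = CLOSURE({[C' → . C]}), then GOTO on every symbol after a dot until no new states appear). It has 12 states:
  I0: { [C → . id n], [C → . num n D], [C' → . C] }  — shift
  I1: { [C' → C .] }  — accept
  I2: { [C → id . n] }  — shift
  I3: { [C → num . n D] }  — shift
  I4: { [C → num n . D], [D → . num C], [D → . num T] }  — shift
  I5: { [C → num n D .] }  — reduce
  I6: { [C → . id n], [C → . num n D], [D → num . C], [D → num . T], [T → . C], [T → . id y] }  — shift
  I7: { [D → num C .], [T → C .] }  — 2 reduces
  I8: { [D → num T .] }  — reduce
  I9: { [C → id . n], [T → id . y] }  — shift
  I10: { [C → id n .] }  — reduce
  I11: { [T → id y .] }  — reduce

Conflict in state I7:
  Reduce-reduce conflict: [D → num C .] and [T → C .]
So the grammar is NOT LR(0).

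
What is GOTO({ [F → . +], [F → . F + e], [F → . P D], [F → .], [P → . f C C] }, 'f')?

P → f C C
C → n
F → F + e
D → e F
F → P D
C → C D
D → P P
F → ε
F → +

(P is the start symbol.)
GOTO(I, 'f') = CLOSURE({ [A → αX.β] : [A → α.Xβ] ∈ I, X = 'f' })

Items with dot before 'f', with the dot advanced:
  [P → . f C C] → [P → f . C C]
Closure of the advanced items:
  [P → f . C C] has the dot before C: add [C → . n], [C → . C D]

GOTO = { [C → . C D], [C → . n], [P → f . C C] }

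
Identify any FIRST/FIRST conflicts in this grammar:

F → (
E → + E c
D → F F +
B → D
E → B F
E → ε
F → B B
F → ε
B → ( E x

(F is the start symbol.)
Yes. F → '(' / F → B B on { '(' }; E → '+' E c / E → B F on { '+' }; B → D / B → '(' E x on { '(' }

FIRST sets of the non-terminals at (or reachable through a nullable prefix from) the front of some alternative:
  FIRST(B) = { '(', '+' }
  FIRST(D) = { '(', '+' }

Productions for F:
  F → (: FIRST = { '(' }
  F → B B: FIRST = { '(', '+' }
  F → ε: FIRST = { ε }
Productions for E:
  E → + E c: FIRST = { '+' }
  E → B F: FIRST = { '(', '+' }
  E → ε: FIRST = { ε }
Productions for B:
  B → D: FIRST = { '(', '+' }
  B → ( E x: FIRST = { '(' }
D has only one production, so no FIRST/FIRST conflict is possible there.

Conflict for F: F → ( and F → B B
  Overlap: { '(' }
Conflict for E: E → + E c and E → B F
  Overlap: { '+' }
Conflict for B: B → D and B → ( E x
  Overlap: { '(' }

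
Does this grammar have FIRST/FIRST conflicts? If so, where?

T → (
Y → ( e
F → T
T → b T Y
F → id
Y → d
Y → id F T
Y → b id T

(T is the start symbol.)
No FIRST/FIRST conflicts.

A FIRST/FIRST conflict occurs when two productions N → α and N → β for the same non-terminal have FIRST(α) ∩ FIRST(β) ≠ ∅ (with ε ∈ FIRST of a nullable right-hand side, so two nullable alternatives also conflict).

FIRST sets of the non-terminals at (or reachable through a nullable prefix from) the front of some alternative:
  FIRST(T) = { '(', 'b' }

Productions for T:
  T → (: FIRST = { '(' }
  T → b T Y: FIRST = { 'b' }
Productions for Y:
  Y → ( e: FIRST = { '(' }
  Y → d: FIRST = { 'd' }
  Y → id F T: FIRST = { 'id' }
  Y → b id T: FIRST = { 'b' }
Productions for F:
  F → T: FIRST = { '(', 'b' }
  F → id: FIRST = { 'id' }

All alternatives of each non-terminal have pairwise disjoint FIRST sets.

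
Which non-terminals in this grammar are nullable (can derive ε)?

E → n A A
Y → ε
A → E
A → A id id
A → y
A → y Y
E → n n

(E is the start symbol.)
{ 'Y' }

A non-terminal is nullable if it can derive ε (the empty string): either it has an ε-production, or it has a production whose right-hand side consists entirely of nullable non-terminals.

ε-productions: Y → ε
So Y is immediately nullable.
No further non-terminal can be added: every production for the remaining non-terminals contains a terminal or a non-nullable non-terminal.
Nullable = { 'Y' }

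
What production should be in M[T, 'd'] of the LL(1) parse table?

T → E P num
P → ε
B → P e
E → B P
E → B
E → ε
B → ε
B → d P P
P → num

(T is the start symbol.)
To find M[T, 'd'], we find productions for T where 'd' is in the predict set (PREDICT(N → α) = (FIRST(α) \ {ε}) ∪ (FOLLOW(N) if α ⇒* ε)).

Relevant sets:
  FIRST(E) = { 'd', 'e', 'num', ε }
  FIRST(P) = { 'num', ε }

T → E P num: PREDICT = { 'd', 'e', 'num' }
  'd' is in predict set, so this production goes in M[T, 'd']

M[T, 'd'] = T → E P num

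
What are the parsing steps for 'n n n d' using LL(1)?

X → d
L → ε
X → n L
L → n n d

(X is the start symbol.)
LL(1) parsing maintains a stack (initially the start symbol over $) and the input. At each step: if the stack top is a terminal, match it against the current input token; if it is a non-terminal N, replace it with the RHS of M[N, lookahead] (the unique production whose predict set contains the lookahead).

Stack is shown with the top on the left.

Stack    Input      Action
--------------------------
X $      n n n d $  output X → n L
n L $    n n n d $  match 'n'
L $      n n d $    output L → n n d
n n d $  n n d $    match 'n'
n d $    n d $      match 'n'
d $      d $        match 'd'
$        $          accept

The string is accepted.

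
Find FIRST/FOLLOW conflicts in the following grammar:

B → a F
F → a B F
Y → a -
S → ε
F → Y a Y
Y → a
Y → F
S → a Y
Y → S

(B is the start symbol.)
A FIRST/FOLLOW conflict occurs when a non-terminal N has a nullable alternative N → β (β ⇒* ε) and another alternative N → α with FIRST(α) ∩ FOLLOW(N) ≠ ∅: on such a lookahead the parser cannot decide between expanding α and letting N vanish via β.

Nullable non-terminals: S, Y.
FIRST sets used below: FIRST(F) = { 'a' }, FIRST(S) = { 'a', ε }

S: nullable alternative(s) S → ε; FOLLOW(S) = { $, 'a' }
  S → ε: FIRST \ {ε} = { } — this is the only nullable alternative, skip
  S → a Y: FIRST \ {ε} = { 'a' } — overlaps FOLLOW(S) on { 'a' }: CONFLICT

Y: nullable alternative(s) Y → S; FOLLOW(Y) = { $, 'a' }
  Y → a -: FIRST \ {ε} = { 'a' } — overlaps FOLLOW(Y) on { 'a' }: CONFLICT
  Y → a: FIRST \ {ε} = { 'a' } — overlaps FOLLOW(Y) on { 'a' }: CONFLICT
  Y → F: FIRST \ {ε} = { 'a' } — overlaps FOLLOW(Y) on { 'a' }: CONFLICT
  Y → S: FIRST \ {ε} = { 'a' } — this is the only nullable alternative, skip

B, F have no nullable alternative, so no FIRST/FOLLOW check is needed there.

So the grammar has 4 FIRST/FOLLOW conflicts (marked CONFLICT above).

Answer: Yes. Y → a '-' with FOLLOW(Y) on { 'a' }; Y → a with FOLLOW(Y) on { 'a' }; Y → F with FOLLOW(Y) on { 'a' }; S → a Y with FOLLOW(S) on { 'a' }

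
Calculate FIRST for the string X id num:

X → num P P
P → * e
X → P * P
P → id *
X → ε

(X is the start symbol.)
FIRST sets of the non-terminals involved (from the grammar, by fixed-point iteration):
  FIRST(X) = { '*', 'id', 'num', ε }

To compute FIRST(X id num), process the symbols left to right:
Symbol X is a non-terminal. Add FIRST(X) \ {ε} = { '*', 'id', 'num' }
X is nullable (ε ∈ FIRST(X)), continue to the next symbol.
Symbol id is a terminal. Add 'id' and stop.
FIRST(X id num) = { '*', 'id', 'num' }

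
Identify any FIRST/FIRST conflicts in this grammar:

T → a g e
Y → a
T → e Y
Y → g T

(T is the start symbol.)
No FIRST/FIRST conflicts.

A FIRST/FIRST conflict occurs when two productions N → α and N → β for the same non-terminal have FIRST(α) ∩ FIRST(β) ≠ ∅ (with ε ∈ FIRST of a nullable right-hand side, so two nullable alternatives also conflict).

Productions for T:
  T → a g e: FIRST = { 'a' }
  T → e Y: FIRST = { 'e' }
Productions for Y:
  Y → a: FIRST = { 'a' }
  Y → g T: FIRST = { 'g' }

All alternatives of each non-terminal have pairwise disjoint FIRST sets.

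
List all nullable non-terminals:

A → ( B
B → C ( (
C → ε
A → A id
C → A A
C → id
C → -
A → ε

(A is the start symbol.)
ε-productions: C → ε, A → ε
So C, A are immediately nullable.
No further non-terminal can be added: every production for the remaining non-terminals contains a terminal or a non-nullable non-terminal.
Nullable = { 'A', 'C' }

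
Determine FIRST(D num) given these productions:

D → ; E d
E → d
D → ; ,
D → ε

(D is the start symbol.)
{ ';', 'num' }

FIRST sets of the non-terminals involved (from the grammar, by fixed-point iteration):
  FIRST(D) = { ';', ε }

To compute FIRST(D num), process the symbols left to right:
Symbol D is a non-terminal. Add FIRST(D) \ {ε} = { ';' }
D is nullable (ε ∈ FIRST(D)), continue to the next symbol.
Symbol num is a terminal. Add 'num' and stop.
FIRST(D num) = { ';', 'num' }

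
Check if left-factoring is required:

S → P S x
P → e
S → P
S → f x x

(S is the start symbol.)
Yes, S has productions with common prefix 'P'

Left-factoring is needed when two productions for the same non-terminal
share a common prefix on the right-hand side.

Productions for S:
  S → P S x
  S → P
  S → f x x

Found common prefix 'P' in productions for S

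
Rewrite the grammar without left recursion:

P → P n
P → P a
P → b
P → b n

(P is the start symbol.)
P → b P'
P → b n P'
P' → n P'
P' → a P'
P' → ε

P is directly left-recursive. The standard transformation for
  A → A α₁ | ... | A α_m | β₁ | ... | β_n
is
  A  → β₁ A' | ... | β_n A'
  A' → α₁ A' | ... | α_m A' | ε

P → b becomes P → b P'
P → b n becomes P → b n P'
P → P n becomes P' → n P'
P → P a becomes P' → a P'
Add P' → ε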